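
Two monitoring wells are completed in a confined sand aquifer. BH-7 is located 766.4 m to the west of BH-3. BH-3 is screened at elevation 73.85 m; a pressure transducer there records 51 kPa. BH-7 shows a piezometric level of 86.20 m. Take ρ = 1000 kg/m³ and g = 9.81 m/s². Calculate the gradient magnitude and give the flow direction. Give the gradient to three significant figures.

Pressure head at BH-3: ψ = P/(ρg) = 51×1000 / (1000 × 9.81) = 5.20 m.
Total head at BH-3: h = z + ψ = 73.85 + 5.20 = 79.05 m.
Total head at BH-7: h = 86.20 m (water level in the piezometer is the total head).
Head difference: h(BH-3) − h(BH-7) = 79.05 − 86.20 = -7.15 m.
Hydraulic gradient: i = |Δh| / L = 7.15 / 766.4 = 0.00933.
Flow is from higher to lower head: from BH-7 toward BH-3, i.e. toward the east.

i ≈ 0.00933; groundwater flows toward the east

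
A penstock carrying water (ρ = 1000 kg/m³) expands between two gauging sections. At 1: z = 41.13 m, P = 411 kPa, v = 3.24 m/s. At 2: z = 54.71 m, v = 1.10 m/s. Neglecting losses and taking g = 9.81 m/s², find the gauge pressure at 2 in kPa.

Pressure head at 1: ψ₁ = P₁/(ρg) = 411×1000 / (1000 × 9.81) = 41.90 m.
Velocity heads: v₁²/2g = 3.24²/19.62 = 0.535 m; v₂²/2g = 1.10²/19.62 = 0.062 m.
Total head H = z₁ + ψ₁ + v₁²/2g = 41.13 + 41.90 + 0.535 = 83.56 m.
ψ₂ = H − z₂ − v₂²/2g = 83.56 − 54.71 − 0.062 = 28.79 m.
P₂ = ρgψ₂ = 1000 × 9.81 × 28.79 ≈ 282 kPa.

P₂ ≈ 282 kPa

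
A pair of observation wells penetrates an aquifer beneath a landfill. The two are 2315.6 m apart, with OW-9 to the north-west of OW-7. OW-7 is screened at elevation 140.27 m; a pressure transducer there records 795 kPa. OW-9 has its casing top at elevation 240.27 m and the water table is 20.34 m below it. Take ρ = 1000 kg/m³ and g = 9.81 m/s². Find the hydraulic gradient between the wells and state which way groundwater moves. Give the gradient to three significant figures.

i ≈ 0.000596; groundwater flows toward the north-west

Pressure head at OW-7: ψ = P/(ρg) = 795×1000 / (1000 × 9.81) = 81.04 m.
Total head at OW-7: h = z + ψ = 140.27 + 81.04 = 221.31 m.
Total head at OW-9: h = 240.27 − 20.34 = 219.93 m.
Head difference: h(OW-7) − h(OW-9) = 221.31 − 219.93 = 1.38 m.
Hydraulic gradient: i = |Δh| / L = 1.38 / 2315.6 = 0.000596.
Flow is from higher to lower head: from OW-7 toward OW-9, i.e. toward the north-west.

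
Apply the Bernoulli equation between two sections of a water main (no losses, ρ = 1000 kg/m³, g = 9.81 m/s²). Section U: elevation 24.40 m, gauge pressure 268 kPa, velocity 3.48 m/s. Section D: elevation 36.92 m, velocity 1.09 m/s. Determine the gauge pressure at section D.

Pressure head at U: ψ₁ = P₁/(ρg) = 268×1000 / (1000 × 9.81) = 27.32 m.
Velocity heads: v₁²/2g = 3.48²/19.62 = 0.617 m; v₂²/2g = 1.09²/19.62 = 0.061 m.
Total head H = z₁ + ψ₁ + v₁²/2g = 24.40 + 27.32 + 0.617 = 52.34 m.
ψ₂ = H − z₂ − v₂²/2g = 52.34 − 36.92 − 0.061 = 15.36 m.
P₂ = ρgψ₂ = 1000 × 9.81 × 15.36 ≈ 151 kPa.

P₂ ≈ 151 kPa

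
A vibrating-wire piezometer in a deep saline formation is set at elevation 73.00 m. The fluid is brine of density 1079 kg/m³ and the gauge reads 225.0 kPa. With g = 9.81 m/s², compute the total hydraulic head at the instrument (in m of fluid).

h ≈ 94.26 m

ψ = P/(ρg) = 225.0×1000 / (1079 × 9.81) = 21.26 m.
h = z + ψ = 73.00 + 21.26 = 94.26 m.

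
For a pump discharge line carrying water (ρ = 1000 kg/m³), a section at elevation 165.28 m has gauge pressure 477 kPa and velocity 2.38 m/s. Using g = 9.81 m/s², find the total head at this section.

Pressure head ψ = P/(ρg) = 477×1000 / (1000 × 9.81) = 48.62 m.
Velocity head = v²/(2g) = 2.38² / (2 × 9.81) = 0.289 m.
h = z + ψ + v²/(2g) = 165.28 + 48.62 + 0.289 = 214.19 m.

h ≈ 214.19 m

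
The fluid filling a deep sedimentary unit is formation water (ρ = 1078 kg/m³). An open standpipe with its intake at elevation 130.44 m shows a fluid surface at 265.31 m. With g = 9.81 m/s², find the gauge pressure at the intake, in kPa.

P ≈ 1430 kPa

Pressure head ψ = h − z = 265.31 − 130.44 = 134.87 m.
P = ρgψ = 1078 × 9.81 × 134.87 = 1426275 Pa ≈ 1430 kPa.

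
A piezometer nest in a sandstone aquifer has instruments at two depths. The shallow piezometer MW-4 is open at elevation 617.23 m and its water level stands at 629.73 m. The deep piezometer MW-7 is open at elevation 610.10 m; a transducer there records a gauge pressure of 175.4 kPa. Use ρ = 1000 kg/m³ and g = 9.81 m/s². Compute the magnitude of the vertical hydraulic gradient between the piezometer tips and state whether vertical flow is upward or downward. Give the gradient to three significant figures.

|i_v| ≈ 0.245; vertical flow is downward

Total head at MW-4: h = 629.73 m (water level in the standpipe).
Pressure head at MW-7: ψ = P/(ρg) = 175.4×1000 / (1000 × 9.81) = 17.88 m.
Total head at MW-7: h = z + ψ = 610.10 + 17.88 = 627.98 m.
Δh = h(MW-4) − h(MW-7) = 629.73 − 627.98 = 1.75 m.
Vertical separation Δz = 617.23 − 610.10 = 7.13 m.
|i_v| = |Δh| / Δz = 1.75 / 7.13 = 0.245.
Head is higher in the shallow piezometer, so vertical flow is downward (recharge condition).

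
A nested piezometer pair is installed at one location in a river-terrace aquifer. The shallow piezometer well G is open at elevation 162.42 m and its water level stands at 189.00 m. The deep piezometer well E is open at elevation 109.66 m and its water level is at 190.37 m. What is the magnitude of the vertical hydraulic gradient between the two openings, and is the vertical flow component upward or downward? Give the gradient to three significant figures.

|i_v| ≈ 0.0260; vertical flow is upward

Total head at well G: h = 189.00 m (water level in the standpipe).
Total head at well E: h = 190.37 m.
Δh = h(well G) − h(well E) = 189.00 − 190.37 = -1.37 m.
Vertical separation Δz = 162.42 − 109.66 = 52.76 m.
|i_v| = |Δh| / Δz = 1.37 / 52.76 = 0.0260.
Head is higher in the deep piezometer, so vertical flow is upward (discharge condition).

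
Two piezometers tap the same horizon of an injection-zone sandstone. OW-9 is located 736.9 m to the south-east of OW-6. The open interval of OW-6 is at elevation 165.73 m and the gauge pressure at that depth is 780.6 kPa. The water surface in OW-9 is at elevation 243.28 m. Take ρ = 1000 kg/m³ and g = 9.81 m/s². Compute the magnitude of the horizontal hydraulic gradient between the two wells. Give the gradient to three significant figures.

Pressure head at OW-6: ψ = P/(ρg) = 780.6×1000 / (1000 × 9.81) = 79.57 m.
Total head at OW-6: h = z + ψ = 165.73 + 79.57 = 245.30 m.
Total head at OW-9: h = 243.28 m (water level in the piezometer is the total head).
Head difference: h(OW-6) − h(OW-9) = 245.30 − 243.28 = 2.02 m.
Hydraulic gradient: i = |Δh| / L = 2.02 / 736.9 = 0.00274.

i ≈ 0.00274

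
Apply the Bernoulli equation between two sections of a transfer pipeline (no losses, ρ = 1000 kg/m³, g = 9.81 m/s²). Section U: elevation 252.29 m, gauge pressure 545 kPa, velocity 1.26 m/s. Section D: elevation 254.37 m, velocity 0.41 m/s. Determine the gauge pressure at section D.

Pressure head at U: ψ₁ = P₁/(ρg) = 545×1000 / (1000 × 9.81) = 55.56 m.
Velocity heads: v₁²/2g = 1.26²/19.62 = 0.081 m; v₂²/2g = 0.41²/19.62 = 0.009 m.
Total head H = z₁ + ψ₁ + v₁²/2g = 252.29 + 55.56 + 0.081 = 307.93 m.
ψ₂ = H − z₂ − v₂²/2g = 307.93 − 254.37 − 0.009 = 53.55 m.
P₂ = ρgψ₂ = 1000 × 9.81 × 53.55 ≈ 525 kPa.

P₂ ≈ 525 kPa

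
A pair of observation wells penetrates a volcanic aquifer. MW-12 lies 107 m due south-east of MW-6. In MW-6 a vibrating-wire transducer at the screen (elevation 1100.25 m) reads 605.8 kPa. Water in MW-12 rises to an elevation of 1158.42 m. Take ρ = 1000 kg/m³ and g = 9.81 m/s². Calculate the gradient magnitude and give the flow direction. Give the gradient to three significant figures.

Pressure head at MW-6: ψ = P/(ρg) = 605.8×1000 / (1000 × 9.81) = 61.75 m.
Total head at MW-6: h = z + ψ = 1100.25 + 61.75 = 1162.00 m.
Total head at MW-12: h = 1158.42 m (water level in the piezometer is the total head).
Head difference: h(MW-6) − h(MW-12) = 1162.00 − 1158.42 = 3.58 m.
Hydraulic gradient: i = |Δh| / L = 3.58 / 107 = 0.0335.
Flow is from higher to lower head: from MW-6 toward MW-12, i.e. toward the south-east.

i ≈ 0.0335; groundwater flows toward the south-east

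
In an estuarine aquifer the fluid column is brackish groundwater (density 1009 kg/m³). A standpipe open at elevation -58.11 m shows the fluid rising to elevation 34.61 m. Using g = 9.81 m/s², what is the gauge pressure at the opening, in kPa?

Pressure head ψ = h − z = 34.61 − (-58.11) = 92.72 m.
P = ρgψ = 1009 × 9.81 × 92.72 = 917769 Pa ≈ 918 kPa.

P ≈ 918 kPa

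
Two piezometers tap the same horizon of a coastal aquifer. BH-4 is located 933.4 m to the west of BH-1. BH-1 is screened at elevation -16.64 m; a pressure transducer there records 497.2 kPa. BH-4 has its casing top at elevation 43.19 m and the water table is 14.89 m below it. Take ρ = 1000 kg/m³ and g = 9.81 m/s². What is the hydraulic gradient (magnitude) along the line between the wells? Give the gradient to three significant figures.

Pressure head at BH-1: ψ = P/(ρg) = 497.2×1000 / (1000 × 9.81) = 50.68 m.
Total head at BH-1: h = z + ψ = -16.64 + 50.68 = 34.04 m.
Total head at BH-4: h = 43.19 − 14.89 = 28.30 m.
Head difference: h(BH-1) − h(BH-4) = 34.04 − 28.30 = 5.74 m.
Hydraulic gradient: i = |Δh| / L = 5.74 / 933.4 = 0.00615.

i ≈ 0.00615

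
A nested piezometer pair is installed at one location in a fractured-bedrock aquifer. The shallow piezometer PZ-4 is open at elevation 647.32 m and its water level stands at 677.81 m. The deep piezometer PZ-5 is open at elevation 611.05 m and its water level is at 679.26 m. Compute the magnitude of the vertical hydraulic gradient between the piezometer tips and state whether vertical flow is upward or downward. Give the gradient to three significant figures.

Total head at PZ-4: h = 677.81 m (water level in the standpipe).
Total head at PZ-5: h = 679.26 m.
Δh = h(PZ-4) − h(PZ-5) = 677.81 − 679.26 = -1.45 m.
Vertical separation Δz = 647.32 − 611.05 = 36.27 m.
|i_v| = |Δh| / Δz = 1.45 / 36.27 = 0.0400.
Head is higher in the deep piezometer, so vertical flow is upward (discharge condition).

|i_v| ≈ 0.0400; vertical flow is upward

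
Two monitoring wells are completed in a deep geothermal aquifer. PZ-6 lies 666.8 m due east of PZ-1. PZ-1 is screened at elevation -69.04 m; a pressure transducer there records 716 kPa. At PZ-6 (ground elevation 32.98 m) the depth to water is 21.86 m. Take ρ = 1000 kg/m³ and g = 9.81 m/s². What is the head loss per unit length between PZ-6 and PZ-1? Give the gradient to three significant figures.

i ≈ 0.0108 m/m

Pressure head at PZ-1: ψ = P/(ρg) = 716×1000 / (1000 × 9.81) = 72.99 m.
Total head at PZ-1: h = z + ψ = -69.04 + 72.99 = 3.95 m.
Total head at PZ-6: h = 32.98 − 21.86 = 11.12 m.
Head difference: h(PZ-1) − h(PZ-6) = 3.95 − 11.12 = -7.17 m.
Hydraulic gradient: i = |Δh| / L = 7.17 / 666.8 = 0.0108.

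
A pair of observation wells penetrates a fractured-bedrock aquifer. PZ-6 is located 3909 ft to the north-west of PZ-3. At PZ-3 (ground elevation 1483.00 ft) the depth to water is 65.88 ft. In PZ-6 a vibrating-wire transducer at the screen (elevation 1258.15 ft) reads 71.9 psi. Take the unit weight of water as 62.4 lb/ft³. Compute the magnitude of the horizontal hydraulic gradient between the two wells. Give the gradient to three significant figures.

i ≈ 0.00178

Total head at PZ-3: h = 1483.00 − 65.88 = 1417.12 ft.
Pressure head at PZ-6: ψ = 144·P/γ = 144 × 71.9 / 62.4 = 165.92 ft.
Total head at PZ-6: h = z + ψ = 1258.15 + 165.92 = 1424.07 ft.
Head difference: h(PZ-3) − h(PZ-6) = 1417.12 − 1424.07 = -6.95 ft.
Hydraulic gradient: i = |Δh| / L = 6.95 / 3909 = 0.00178.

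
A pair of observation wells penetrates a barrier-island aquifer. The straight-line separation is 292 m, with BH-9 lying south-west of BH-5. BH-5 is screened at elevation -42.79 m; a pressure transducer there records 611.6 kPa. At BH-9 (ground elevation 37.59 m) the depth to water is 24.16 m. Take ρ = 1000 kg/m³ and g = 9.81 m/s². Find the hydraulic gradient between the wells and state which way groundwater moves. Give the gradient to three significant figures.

i ≈ 0.0210; groundwater flows toward the south-west

Pressure head at BH-5: ψ = P/(ρg) = 611.6×1000 / (1000 × 9.81) = 62.34 m.
Total head at BH-5: h = z + ψ = -42.79 + 62.34 = 19.55 m.
Total head at BH-9: h = 37.59 − 24.16 = 13.43 m.
Head difference: h(BH-5) − h(BH-9) = 19.55 − 13.43 = 6.12 m.
Hydraulic gradient: i = |Δh| / L = 6.12 / 292 = 0.0210.
Flow is from higher to lower head: from BH-5 toward BH-9, i.e. toward the south-west.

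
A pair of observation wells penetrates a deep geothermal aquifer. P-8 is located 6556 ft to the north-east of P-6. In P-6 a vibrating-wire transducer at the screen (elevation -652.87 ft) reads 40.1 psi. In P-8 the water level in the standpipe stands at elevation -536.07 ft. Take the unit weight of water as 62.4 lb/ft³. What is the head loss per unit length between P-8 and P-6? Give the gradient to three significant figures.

i ≈ 0.00370 ft/ft

Pressure head at P-6: ψ = 144·P/γ = 144 × 40.1 / 62.4 = 92.54 ft.
Total head at P-6: h = z + ψ = -652.87 + 92.54 = -560.33 ft.
Total head at P-8: h = -536.07 ft (water level in the piezometer is the total head).
Head difference: h(P-6) − h(P-8) = -560.33 − (-536.07) = -24.26 ft.
Hydraulic gradient: i = |Δh| / L = 24.26 / 6556 = 0.00370.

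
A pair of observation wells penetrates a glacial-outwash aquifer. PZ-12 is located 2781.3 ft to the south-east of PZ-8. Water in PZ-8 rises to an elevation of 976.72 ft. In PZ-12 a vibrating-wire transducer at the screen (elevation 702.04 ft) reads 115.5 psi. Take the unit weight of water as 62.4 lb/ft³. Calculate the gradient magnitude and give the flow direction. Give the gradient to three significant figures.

i ≈ 0.00293; groundwater flows toward the south-east

Total head at PZ-8: h = 976.72 ft (water level in the piezometer is the total head).
Pressure head at PZ-12: ψ = 144·P/γ = 144 × 115.5 / 62.4 = 266.54 ft.
Total head at PZ-12: h = z + ψ = 702.04 + 266.54 = 968.58 ft.
Head difference: h(PZ-8) − h(PZ-12) = 976.72 − 968.58 = 8.14 ft.
Hydraulic gradient: i = |Δh| / L = 8.14 / 2781.3 = 0.00293.
Flow is from higher to lower head: from PZ-8 toward PZ-12, i.e. toward the south-east.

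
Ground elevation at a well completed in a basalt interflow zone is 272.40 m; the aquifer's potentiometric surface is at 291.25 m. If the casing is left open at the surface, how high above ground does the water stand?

≈ 18.85 m above ground

Water rises to the potentiometric surface, so the rise above ground = 291.25 − 272.40 = 18.85 m.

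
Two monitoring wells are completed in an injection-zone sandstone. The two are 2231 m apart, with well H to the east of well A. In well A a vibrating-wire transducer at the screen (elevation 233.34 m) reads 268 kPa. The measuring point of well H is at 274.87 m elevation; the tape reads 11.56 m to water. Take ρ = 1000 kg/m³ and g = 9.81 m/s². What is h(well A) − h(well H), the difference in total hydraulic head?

Δh ≈ -2.65 m

Pressure head at well A: ψ = P/(ρg) = 268×1000 / (1000 × 9.81) = 27.32 m.
Total head at well A: h = z + ψ = 233.34 + 27.32 = 260.66 m.
Total head at well H: h = 274.87 − 11.56 = 263.31 m.
Head difference: h(well A) − h(well H) = 260.66 − 263.31 = -2.65 m.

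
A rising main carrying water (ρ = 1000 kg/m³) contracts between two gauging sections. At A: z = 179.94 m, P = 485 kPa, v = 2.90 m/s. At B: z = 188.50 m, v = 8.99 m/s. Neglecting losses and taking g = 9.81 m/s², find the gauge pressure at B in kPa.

Pressure head at A: ψ₁ = P₁/(ρg) = 485×1000 / (1000 × 9.81) = 49.44 m.
Velocity heads: v₁²/2g = 2.90²/19.62 = 0.429 m; v₂²/2g = 8.99²/19.62 = 4.119 m.
Total head H = z₁ + ψ₁ + v₁²/2g = 179.94 + 49.44 + 0.429 = 229.81 m.
ψ₂ = H − z₂ − v₂²/2g = 229.81 − 188.50 − 4.119 = 37.19 m.
P₂ = ρgψ₂ = 1000 × 9.81 × 37.19 ≈ 365 kPa.

P₂ ≈ 365 kPa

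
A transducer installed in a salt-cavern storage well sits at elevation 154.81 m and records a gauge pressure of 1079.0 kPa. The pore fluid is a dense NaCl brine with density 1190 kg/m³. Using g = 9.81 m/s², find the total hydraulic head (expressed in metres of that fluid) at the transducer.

h ≈ 247.24 m

ψ = P/(ρg) = 1079.0×1000 / (1190 × 9.81) = 92.43 m.
h = z + ψ = 154.81 + 92.43 = 247.24 m.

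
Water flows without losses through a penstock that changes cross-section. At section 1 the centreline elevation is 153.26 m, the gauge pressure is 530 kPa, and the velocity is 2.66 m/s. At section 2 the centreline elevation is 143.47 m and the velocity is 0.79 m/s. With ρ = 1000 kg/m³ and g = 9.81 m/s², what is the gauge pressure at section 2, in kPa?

Pressure head at 1: ψ₁ = P₁/(ρg) = 530×1000 / (1000 × 9.81) = 54.03 m.
Velocity heads: v₁²/2g = 2.66²/19.62 = 0.361 m; v₂²/2g = 0.79²/19.62 = 0.032 m.
Total head H = z₁ + ψ₁ + v₁²/2g = 153.26 + 54.03 + 0.361 = 207.65 m.
ψ₂ = H − z₂ − v₂²/2g = 207.65 − 143.47 − 0.032 = 64.15 m.
P₂ = ρgψ₂ = 1000 × 9.81 × 64.15 ≈ 629 kPa.

P₂ ≈ 629 kPa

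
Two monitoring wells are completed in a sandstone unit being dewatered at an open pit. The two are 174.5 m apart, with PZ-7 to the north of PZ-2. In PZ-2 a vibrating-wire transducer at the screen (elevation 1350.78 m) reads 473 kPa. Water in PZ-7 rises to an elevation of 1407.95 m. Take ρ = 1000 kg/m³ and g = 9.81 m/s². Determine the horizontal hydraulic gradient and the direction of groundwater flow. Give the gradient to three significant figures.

Pressure head at PZ-2: ψ = P/(ρg) = 473×1000 / (1000 × 9.81) = 48.22 m.
Total head at PZ-2: h = z + ψ = 1350.78 + 48.22 = 1399.00 m.
Total head at PZ-7: h = 1407.95 m (water level in the piezometer is the total head).
Head difference: h(PZ-2) − h(PZ-7) = 1399.00 − 1407.95 = -8.95 m.
Hydraulic gradient: i = |Δh| / L = 8.95 / 174.5 = 0.0513.
Flow is from higher to lower head: from PZ-7 toward PZ-2, i.e. toward the south.

i ≈ 0.0513; groundwater flows toward the south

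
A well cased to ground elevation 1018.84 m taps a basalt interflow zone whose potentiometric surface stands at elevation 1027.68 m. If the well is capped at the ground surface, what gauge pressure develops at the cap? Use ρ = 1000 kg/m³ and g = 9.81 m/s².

Head above the cap: Δh = 1027.68 − 1018.84 = 8.84 m.
P = ρgΔh = 1000 × 9.81 × 8.84 = 86720 Pa ≈ 86.7 kPa.

P ≈ 86.7 kPa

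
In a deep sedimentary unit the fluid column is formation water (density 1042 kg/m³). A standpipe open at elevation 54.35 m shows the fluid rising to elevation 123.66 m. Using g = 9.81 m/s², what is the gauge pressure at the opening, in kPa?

P ≈ 708 kPa

Pressure head ψ = h − z = 123.66 − 54.35 = 69.31 m.
P = ρgψ = 1042 × 9.81 × 69.31 = 708488 Pa ≈ 708 kPa.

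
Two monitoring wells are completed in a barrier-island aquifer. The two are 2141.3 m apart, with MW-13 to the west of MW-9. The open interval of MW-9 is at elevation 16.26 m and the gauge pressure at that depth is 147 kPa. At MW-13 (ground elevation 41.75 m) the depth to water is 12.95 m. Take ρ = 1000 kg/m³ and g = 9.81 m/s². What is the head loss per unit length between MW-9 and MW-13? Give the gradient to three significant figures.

i ≈ 0.00114 m/m

Pressure head at MW-9: ψ = P/(ρg) = 147×1000 / (1000 × 9.81) = 14.98 m.
Total head at MW-9: h = z + ψ = 16.26 + 14.98 = 31.24 m.
Total head at MW-13: h = 41.75 − 12.95 = 28.80 m.
Head difference: h(MW-9) − h(MW-13) = 31.24 − 28.80 = 2.44 m.
Hydraulic gradient: i = |Δh| / L = 2.44 / 2141.3 = 0.00114.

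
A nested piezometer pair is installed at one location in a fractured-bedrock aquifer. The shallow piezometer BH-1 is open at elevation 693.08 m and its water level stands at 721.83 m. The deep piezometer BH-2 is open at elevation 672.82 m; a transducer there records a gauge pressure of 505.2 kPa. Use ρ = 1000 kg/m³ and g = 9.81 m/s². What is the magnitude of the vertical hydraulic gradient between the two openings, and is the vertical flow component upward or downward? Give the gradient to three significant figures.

Total head at BH-1: h = 721.83 m (water level in the standpipe).
Pressure head at BH-2: ψ = P/(ρg) = 505.2×1000 / (1000 × 9.81) = 51.50 m.
Total head at BH-2: h = z + ψ = 672.82 + 51.50 = 724.32 m.
Δh = h(BH-1) − h(BH-2) = 721.83 − 724.32 = -2.49 m.
Vertical separation Δz = 693.08 − 672.82 = 20.26 m.
|i_v| = |Δh| / Δz = 2.49 / 20.26 = 0.123.
Head is higher in the deep piezometer, so vertical flow is upward (discharge condition).

|i_v| ≈ 0.123; vertical flow is upward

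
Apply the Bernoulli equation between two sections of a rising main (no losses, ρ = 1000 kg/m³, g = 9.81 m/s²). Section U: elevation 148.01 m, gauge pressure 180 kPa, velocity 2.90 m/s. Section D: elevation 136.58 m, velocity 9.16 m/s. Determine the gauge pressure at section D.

P₂ ≈ 254 kPa

Pressure head at U: ψ₁ = P₁/(ρg) = 180×1000 / (1000 × 9.81) = 18.35 m.
Velocity heads: v₁²/2g = 2.90²/19.62 = 0.429 m; v₂²/2g = 9.16²/19.62 = 4.277 m.
Total head H = z₁ + ψ₁ + v₁²/2g = 148.01 + 18.35 + 0.429 = 166.79 m.
ψ₂ = H − z₂ − v₂²/2g = 166.79 − 136.58 − 4.277 = 25.93 m.
P₂ = ρgψ₂ = 1000 × 9.81 × 25.93 ≈ 254 kPa.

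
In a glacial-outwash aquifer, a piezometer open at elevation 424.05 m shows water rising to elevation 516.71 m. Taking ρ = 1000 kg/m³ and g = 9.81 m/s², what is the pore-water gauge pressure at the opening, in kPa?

Pressure head ψ = h − z = 516.71 − 424.05 = 92.66 m.
P = ρgψ = 1000 × 9.81 × 92.66 = 908995 Pa ≈ 909 kPa.

P ≈ 909 kPa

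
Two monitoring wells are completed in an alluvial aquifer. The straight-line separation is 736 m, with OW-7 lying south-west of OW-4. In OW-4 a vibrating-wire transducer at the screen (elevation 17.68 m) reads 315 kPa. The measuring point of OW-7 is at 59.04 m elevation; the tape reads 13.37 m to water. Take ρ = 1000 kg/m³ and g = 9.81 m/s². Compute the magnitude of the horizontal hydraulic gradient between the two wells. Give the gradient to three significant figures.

Pressure head at OW-4: ψ = P/(ρg) = 315×1000 / (1000 × 9.81) = 32.11 m.
Total head at OW-4: h = z + ψ = 17.68 + 32.11 = 49.79 m.
Total head at OW-7: h = 59.04 − 13.37 = 45.67 m.
Head difference: h(OW-4) − h(OW-7) = 49.79 − 45.67 = 4.12 m.
Hydraulic gradient: i = |Δh| / L = 4.12 / 736 = 0.00560.

i ≈ 0.00560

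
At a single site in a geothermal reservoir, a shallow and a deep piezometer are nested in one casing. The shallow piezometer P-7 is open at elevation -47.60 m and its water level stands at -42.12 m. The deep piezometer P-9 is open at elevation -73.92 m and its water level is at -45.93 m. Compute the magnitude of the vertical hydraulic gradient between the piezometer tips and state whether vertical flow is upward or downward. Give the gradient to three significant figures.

Total head at P-7: h = -42.12 m (water level in the standpipe).
Total head at P-9: h = -45.93 m.
Δh = h(P-7) − h(P-9) = -42.12 − (-45.93) = 3.81 m.
Vertical separation Δz = -47.60 − (-73.92) = 26.32 m.
|i_v| = |Δh| / Δz = 3.81 / 26.32 = 0.145.
Head is higher in the shallow piezometer, so vertical flow is downward (recharge condition).

|i_v| ≈ 0.145; vertical flow is downward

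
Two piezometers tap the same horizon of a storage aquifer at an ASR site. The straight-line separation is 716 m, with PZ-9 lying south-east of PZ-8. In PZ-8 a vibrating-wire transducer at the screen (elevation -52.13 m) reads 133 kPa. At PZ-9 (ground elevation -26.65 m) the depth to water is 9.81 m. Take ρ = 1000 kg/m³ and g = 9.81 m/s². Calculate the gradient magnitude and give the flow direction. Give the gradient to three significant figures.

Pressure head at PZ-8: ψ = P/(ρg) = 133×1000 / (1000 × 9.81) = 13.56 m.
Total head at PZ-8: h = z + ψ = -52.13 + 13.56 = -38.57 m.
Total head at PZ-9: h = -26.65 − 9.81 = -36.46 m.
Head difference: h(PZ-8) − h(PZ-9) = -38.57 − (-36.46) = -2.11 m.
Hydraulic gradient: i = |Δh| / L = 2.11 / 716 = 0.00295.
Flow is from higher to lower head: from PZ-9 toward PZ-8, i.e. toward the north-west.

i ≈ 0.00295; groundwater flows toward the north-west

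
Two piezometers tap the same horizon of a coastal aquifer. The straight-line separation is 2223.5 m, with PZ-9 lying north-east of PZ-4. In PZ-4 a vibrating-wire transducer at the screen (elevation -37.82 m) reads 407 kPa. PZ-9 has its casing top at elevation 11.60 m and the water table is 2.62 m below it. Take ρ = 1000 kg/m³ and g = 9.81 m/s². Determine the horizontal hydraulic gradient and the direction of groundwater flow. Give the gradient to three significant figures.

i ≈ 0.00239; groundwater flows toward the south-west

Pressure head at PZ-4: ψ = P/(ρg) = 407×1000 / (1000 × 9.81) = 41.49 m.
Total head at PZ-4: h = z + ψ = -37.82 + 41.49 = 3.67 m.
Total head at PZ-9: h = 11.60 − 2.62 = 8.98 m.
Head difference: h(PZ-4) − h(PZ-9) = 3.67 − 8.98 = -5.31 m.
Hydraulic gradient: i = |Δh| / L = 5.31 / 2223.5 = 0.00239.
Flow is from higher to lower head: from PZ-9 toward PZ-4, i.e. toward the south-west.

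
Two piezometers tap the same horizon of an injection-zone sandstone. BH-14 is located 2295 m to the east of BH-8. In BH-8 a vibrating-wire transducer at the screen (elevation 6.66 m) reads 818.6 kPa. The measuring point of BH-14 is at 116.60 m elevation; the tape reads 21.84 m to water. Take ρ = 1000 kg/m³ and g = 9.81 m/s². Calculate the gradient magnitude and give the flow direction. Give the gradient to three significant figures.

Pressure head at BH-8: ψ = P/(ρg) = 818.6×1000 / (1000 × 9.81) = 83.45 m.
Total head at BH-8: h = z + ψ = 6.66 + 83.45 = 90.11 m.
Total head at BH-14: h = 116.60 − 21.84 = 94.76 m.
Head difference: h(BH-8) − h(BH-14) = 90.11 − 94.76 = -4.65 m.
Hydraulic gradient: i = |Δh| / L = 4.65 / 2295 = 0.00203.
Flow is from higher to lower head: from BH-14 toward BH-8, i.e. toward the west.

i ≈ 0.00203; groundwater flows toward the west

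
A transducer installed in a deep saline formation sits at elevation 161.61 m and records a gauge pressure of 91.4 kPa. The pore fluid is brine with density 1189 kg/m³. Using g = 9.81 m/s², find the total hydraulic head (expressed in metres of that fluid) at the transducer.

h ≈ 169.45 m

ψ = P/(ρg) = 91.4×1000 / (1189 × 9.81) = 7.84 m.
h = z + ψ = 161.61 + 7.84 = 169.45 m.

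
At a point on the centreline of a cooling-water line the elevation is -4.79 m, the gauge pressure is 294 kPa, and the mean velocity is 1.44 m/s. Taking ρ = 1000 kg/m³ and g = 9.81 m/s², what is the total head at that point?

h ≈ 25.29 m

Pressure head ψ = P/(ρg) = 294×1000 / (1000 × 9.81) = 29.97 m.
Velocity head = v²/(2g) = 1.44² / (2 × 9.81) = 0.106 m.
h = z + ψ + v²/(2g) = -4.79 + 29.97 + 0.106 = 25.29 m.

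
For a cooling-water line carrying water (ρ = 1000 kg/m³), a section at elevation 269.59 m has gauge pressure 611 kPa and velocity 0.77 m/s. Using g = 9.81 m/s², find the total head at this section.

h ≈ 331.90 m

Pressure head ψ = P/(ρg) = 611×1000 / (1000 × 9.81) = 62.28 m.
Velocity head = v²/(2g) = 0.77² / (2 × 9.81) = 0.030 m.
h = z + ψ + v²/(2g) = 269.59 + 62.28 + 0.030 = 331.90 m.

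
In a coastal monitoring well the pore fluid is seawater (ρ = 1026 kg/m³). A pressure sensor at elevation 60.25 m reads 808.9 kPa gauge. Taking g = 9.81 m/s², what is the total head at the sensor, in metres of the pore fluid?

h ≈ 140.62 m

ψ = P/(ρg) = 808.9×1000 / (1026 × 9.81) = 80.37 m.
h = z + ψ = 60.25 + 80.37 = 140.62 m.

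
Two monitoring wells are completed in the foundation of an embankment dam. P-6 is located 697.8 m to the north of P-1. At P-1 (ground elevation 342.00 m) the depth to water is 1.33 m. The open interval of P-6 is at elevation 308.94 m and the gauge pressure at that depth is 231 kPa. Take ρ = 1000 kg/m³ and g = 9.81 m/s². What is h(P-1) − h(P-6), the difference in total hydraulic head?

Δh ≈ 8.18 m

Total head at P-1: h = 342.00 − 1.33 = 340.67 m.
Pressure head at P-6: ψ = P/(ρg) = 231×1000 / (1000 × 9.81) = 23.55 m.
Total head at P-6: h = z + ψ = 308.94 + 23.55 = 332.49 m.
Head difference: h(P-1) − h(P-6) = 340.67 − 332.49 = 8.18 m.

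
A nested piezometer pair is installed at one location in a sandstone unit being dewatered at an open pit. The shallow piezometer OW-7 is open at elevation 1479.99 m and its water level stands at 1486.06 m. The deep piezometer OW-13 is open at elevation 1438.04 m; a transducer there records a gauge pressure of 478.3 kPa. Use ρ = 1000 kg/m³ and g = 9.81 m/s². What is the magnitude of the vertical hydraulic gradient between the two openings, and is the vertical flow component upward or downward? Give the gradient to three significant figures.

Total head at OW-7: h = 1486.06 m (water level in the standpipe).
Pressure head at OW-13: ψ = P/(ρg) = 478.3×1000 / (1000 × 9.81) = 48.76 m.
Total head at OW-13: h = z + ψ = 1438.04 + 48.76 = 1486.80 m.
Δh = h(OW-7) − h(OW-13) = 1486.06 − 1486.80 = -0.74 m.
Vertical separation Δz = 1479.99 − 1438.04 = 41.95 m.
|i_v| = |Δh| / Δz = 0.74 / 41.95 = 0.0176.
Head is higher in the deep piezometer, so vertical flow is upward (discharge condition).

|i_v| ≈ 0.0176; vertical flow is upward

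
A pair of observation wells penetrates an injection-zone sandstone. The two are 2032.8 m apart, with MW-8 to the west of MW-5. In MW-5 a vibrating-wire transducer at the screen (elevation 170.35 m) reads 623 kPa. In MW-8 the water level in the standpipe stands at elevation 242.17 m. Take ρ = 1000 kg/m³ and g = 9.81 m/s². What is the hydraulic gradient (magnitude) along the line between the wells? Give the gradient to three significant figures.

i ≈ 0.00409

Pressure head at MW-5: ψ = P/(ρg) = 623×1000 / (1000 × 9.81) = 63.51 m.
Total head at MW-5: h = z + ψ = 170.35 + 63.51 = 233.86 m.
Total head at MW-8: h = 242.17 m (water level in the piezometer is the total head).
Head difference: h(MW-5) − h(MW-8) = 233.86 − 242.17 = -8.31 m.
Hydraulic gradient: i = |Δh| / L = 8.31 / 2032.8 = 0.00409.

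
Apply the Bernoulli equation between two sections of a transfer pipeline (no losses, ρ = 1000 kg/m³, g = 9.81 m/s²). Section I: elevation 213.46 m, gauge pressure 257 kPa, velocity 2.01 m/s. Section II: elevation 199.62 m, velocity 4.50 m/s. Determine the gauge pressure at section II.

Pressure head at I: ψ₁ = P₁/(ρg) = 257×1000 / (1000 × 9.81) = 26.20 m.
Velocity heads: v₁²/2g = 2.01²/19.62 = 0.206 m; v₂²/2g = 4.50²/19.62 = 1.032 m.
Total head H = z₁ + ψ₁ + v₁²/2g = 213.46 + 26.20 + 0.206 = 239.87 m.
ψ₂ = H − z₂ − v₂²/2g = 239.87 − 199.62 − 1.032 = 39.22 m.
P₂ = ρgψ₂ = 1000 × 9.81 × 39.22 ≈ 385 kPa.

P₂ ≈ 385 kPa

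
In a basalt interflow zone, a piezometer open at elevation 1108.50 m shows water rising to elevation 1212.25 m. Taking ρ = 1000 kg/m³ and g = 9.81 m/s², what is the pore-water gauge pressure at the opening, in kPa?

Pressure head ψ = h − z = 1212.25 − 1108.50 = 103.75 m.
P = ρgψ = 1000 × 9.81 × 103.75 = 1017788 Pa ≈ 1020 kPa.

P ≈ 1020 kPa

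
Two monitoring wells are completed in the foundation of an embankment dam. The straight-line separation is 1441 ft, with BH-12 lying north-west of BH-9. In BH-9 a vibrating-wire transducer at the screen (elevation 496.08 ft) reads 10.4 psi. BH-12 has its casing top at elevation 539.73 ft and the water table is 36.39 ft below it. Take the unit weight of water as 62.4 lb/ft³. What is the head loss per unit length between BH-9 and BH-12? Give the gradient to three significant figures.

i ≈ 0.0116 ft/ft

Pressure head at BH-9: ψ = 144·P/γ = 144 × 10.4 / 62.4 = 24.00 ft.
Total head at BH-9: h = z + ψ = 496.08 + 24.00 = 520.08 ft.
Total head at BH-12: h = 539.73 − 36.39 = 503.34 ft.
Head difference: h(BH-9) − h(BH-12) = 520.08 − 503.34 = 16.74 ft.
Hydraulic gradient: i = |Δh| / L = 16.74 / 1441 = 0.0116.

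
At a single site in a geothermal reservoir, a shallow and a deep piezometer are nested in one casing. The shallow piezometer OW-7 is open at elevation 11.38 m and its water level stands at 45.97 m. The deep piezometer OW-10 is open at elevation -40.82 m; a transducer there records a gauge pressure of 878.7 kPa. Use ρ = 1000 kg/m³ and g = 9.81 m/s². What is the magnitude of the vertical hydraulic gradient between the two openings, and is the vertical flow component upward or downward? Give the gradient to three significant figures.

|i_v| ≈ 0.0533; vertical flow is upward

Total head at OW-7: h = 45.97 m (water level in the standpipe).
Pressure head at OW-10: ψ = P/(ρg) = 878.7×1000 / (1000 × 9.81) = 89.57 m.
Total head at OW-10: h = z + ψ = -40.82 + 89.57 = 48.75 m.
Δh = h(OW-7) − h(OW-10) = 45.97 − 48.75 = -2.78 m.
Vertical separation Δz = 11.38 − (-40.82) = 52.20 m.
|i_v| = |Δh| / Δz = 2.78 / 52.20 = 0.0533.
Head is higher in the deep piezometer, so vertical flow is upward (discharge condition).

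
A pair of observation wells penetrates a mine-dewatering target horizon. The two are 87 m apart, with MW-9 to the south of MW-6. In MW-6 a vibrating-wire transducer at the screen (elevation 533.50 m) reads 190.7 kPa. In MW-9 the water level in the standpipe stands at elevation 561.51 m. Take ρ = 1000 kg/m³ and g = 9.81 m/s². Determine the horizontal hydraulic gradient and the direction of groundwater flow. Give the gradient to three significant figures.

i ≈ 0.0985; groundwater flows toward the north

Pressure head at MW-6: ψ = P/(ρg) = 190.7×1000 / (1000 × 9.81) = 19.44 m.
Total head at MW-6: h = z + ψ = 533.50 + 19.44 = 552.94 m.
Total head at MW-9: h = 561.51 m (water level in the piezometer is the total head).
Head difference: h(MW-6) − h(MW-9) = 552.94 − 561.51 = -8.57 m.
Hydraulic gradient: i = |Δh| / L = 8.57 / 87 = 0.0985.
Flow is from higher to lower head: from MW-9 toward MW-6, i.e. toward the north.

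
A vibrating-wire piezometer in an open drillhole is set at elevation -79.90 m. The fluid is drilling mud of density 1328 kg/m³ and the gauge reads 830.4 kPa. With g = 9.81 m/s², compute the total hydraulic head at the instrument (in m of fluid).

ψ = P/(ρg) = 830.4×1000 / (1328 × 9.81) = 63.74 m.
h = z + ψ = -79.90 + 63.74 = -16.16 m.

h ≈ -16.16 m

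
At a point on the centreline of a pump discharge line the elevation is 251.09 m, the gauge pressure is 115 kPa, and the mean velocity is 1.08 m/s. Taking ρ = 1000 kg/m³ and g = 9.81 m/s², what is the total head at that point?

h ≈ 262.87 m

Pressure head ψ = P/(ρg) = 115×1000 / (1000 × 9.81) = 11.72 m.
Velocity head = v²/(2g) = 1.08² / (2 × 9.81) = 0.059 m.
h = z + ψ + v²/(2g) = 251.09 + 11.72 + 0.059 = 262.87 m.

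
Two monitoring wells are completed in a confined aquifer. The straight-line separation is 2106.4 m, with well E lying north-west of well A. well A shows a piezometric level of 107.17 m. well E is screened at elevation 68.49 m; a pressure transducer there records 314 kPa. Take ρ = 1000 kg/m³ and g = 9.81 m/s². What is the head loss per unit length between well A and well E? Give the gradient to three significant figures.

i ≈ 0.00317 m/m

Total head at well A: h = 107.17 m (water level in the piezometer is the total head).
Pressure head at well E: ψ = P/(ρg) = 314×1000 / (1000 × 9.81) = 32.01 m.
Total head at well E: h = z + ψ = 68.49 + 32.01 = 100.50 m.
Head difference: h(well A) − h(well E) = 107.17 − 100.50 = 6.67 m.
Hydraulic gradient: i = |Δh| / L = 6.67 / 2106.4 = 0.00317.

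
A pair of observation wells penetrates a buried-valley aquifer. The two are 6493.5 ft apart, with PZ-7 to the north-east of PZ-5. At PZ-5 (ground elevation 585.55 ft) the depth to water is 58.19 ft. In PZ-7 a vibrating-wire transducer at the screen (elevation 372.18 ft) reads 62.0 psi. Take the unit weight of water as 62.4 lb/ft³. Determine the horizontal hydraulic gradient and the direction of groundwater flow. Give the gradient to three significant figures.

Total head at PZ-5: h = 585.55 − 58.19 = 527.36 ft.
Pressure head at PZ-7: ψ = 144·P/γ = 144 × 62.0 / 62.4 = 143.08 ft.
Total head at PZ-7: h = z + ψ = 372.18 + 143.08 = 515.26 ft.
Head difference: h(PZ-5) − h(PZ-7) = 527.36 − 515.26 = 12.10 ft.
Hydraulic gradient: i = |Δh| / L = 12.10 / 6493.5 = 0.00186.
Flow is from higher to lower head: from PZ-5 toward PZ-7, i.e. toward the north-east.

i ≈ 0.00186; groundwater flows toward the north-east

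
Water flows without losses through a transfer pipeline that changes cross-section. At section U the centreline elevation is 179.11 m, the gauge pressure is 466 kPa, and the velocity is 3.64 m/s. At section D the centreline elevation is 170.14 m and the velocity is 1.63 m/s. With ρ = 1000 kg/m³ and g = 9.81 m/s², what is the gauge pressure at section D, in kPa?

Pressure head at U: ψ₁ = P₁/(ρg) = 466×1000 / (1000 × 9.81) = 47.50 m.
Velocity heads: v₁²/2g = 3.64²/19.62 = 0.675 m; v₂²/2g = 1.63²/19.62 = 0.135 m.
Total head H = z₁ + ψ₁ + v₁²/2g = 179.11 + 47.50 + 0.675 = 227.29 m.
ψ₂ = H − z₂ − v₂²/2g = 227.29 − 170.14 − 0.135 = 57.02 m.
P₂ = ρgψ₂ = 1000 × 9.81 × 57.02 ≈ 559 kPa.

P₂ ≈ 559 kPa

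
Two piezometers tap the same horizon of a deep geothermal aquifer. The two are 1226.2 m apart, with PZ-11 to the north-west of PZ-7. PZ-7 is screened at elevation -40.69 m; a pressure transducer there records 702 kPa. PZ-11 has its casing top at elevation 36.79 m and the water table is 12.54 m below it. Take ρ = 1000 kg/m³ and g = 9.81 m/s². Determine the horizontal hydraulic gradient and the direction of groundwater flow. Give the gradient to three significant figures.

i ≈ 0.00540; groundwater flows toward the north-west

Pressure head at PZ-7: ψ = P/(ρg) = 702×1000 / (1000 × 9.81) = 71.56 m.
Total head at PZ-7: h = z + ψ = -40.69 + 71.56 = 30.87 m.
Total head at PZ-11: h = 36.79 − 12.54 = 24.25 m.
Head difference: h(PZ-7) − h(PZ-11) = 30.87 − 24.25 = 6.62 m.
Hydraulic gradient: i = |Δh| / L = 6.62 / 1226.2 = 0.00540.
Flow is from higher to lower head: from PZ-7 toward PZ-11, i.e. toward the north-west.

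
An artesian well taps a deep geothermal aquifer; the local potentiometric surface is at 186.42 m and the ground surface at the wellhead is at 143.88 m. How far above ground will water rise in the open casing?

Water rises to the potentiometric surface, so the rise above ground = 186.42 − 143.88 = 42.54 m.

≈ 42.54 m above ground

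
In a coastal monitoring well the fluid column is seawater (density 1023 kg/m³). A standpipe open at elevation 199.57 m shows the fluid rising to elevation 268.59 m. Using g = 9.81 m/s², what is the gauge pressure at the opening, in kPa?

Pressure head ψ = h − z = 268.59 − 199.57 = 69.02 m.
P = ρgψ = 1023 × 9.81 × 69.02 = 692659 Pa ≈ 693 kPa.

P ≈ 693 kPa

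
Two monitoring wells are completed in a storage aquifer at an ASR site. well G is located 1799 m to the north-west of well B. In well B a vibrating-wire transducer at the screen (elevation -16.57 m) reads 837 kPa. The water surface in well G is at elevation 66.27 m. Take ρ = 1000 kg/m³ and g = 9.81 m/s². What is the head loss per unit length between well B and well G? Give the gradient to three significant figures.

Pressure head at well B: ψ = P/(ρg) = 837×1000 / (1000 × 9.81) = 85.32 m.
Total head at well B: h = z + ψ = -16.57 + 85.32 = 68.75 m.
Total head at well G: h = 66.27 m (water level in the piezometer is the total head).
Head difference: h(well B) − h(well G) = 68.75 − 66.27 = 2.48 m.
Hydraulic gradient: i = |Δh| / L = 2.48 / 1799 = 0.00138.

i ≈ 0.00138 m/m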